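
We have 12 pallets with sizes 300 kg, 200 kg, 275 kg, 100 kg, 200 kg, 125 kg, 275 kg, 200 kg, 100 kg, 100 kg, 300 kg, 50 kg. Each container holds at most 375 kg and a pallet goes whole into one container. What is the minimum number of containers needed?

7

Total = 300 + 300 + 275 + 275 + 200 + 200 + 200 + 125 + 100 + 100 + 100 + 50 = 2225 kg.
Lower bound: ⌈2225/375⌉ = 6 containers.
Also, 7 pallets each exceed 375/2 kg, and no two of those can share a container, so at least 7 containers are needed.
A packing using 7 containers:
  container 1: 300 + 50 = 350
  container 2: 300 = 300
  container 3: 275 + 100 = 375
  container 4: 275 + 100 = 375
  container 5: 200 + 125 = 325
  container 6: 200 + 100 = 300
  container 7: 200 = 200
This matches the lower bound, so 7 is optimal.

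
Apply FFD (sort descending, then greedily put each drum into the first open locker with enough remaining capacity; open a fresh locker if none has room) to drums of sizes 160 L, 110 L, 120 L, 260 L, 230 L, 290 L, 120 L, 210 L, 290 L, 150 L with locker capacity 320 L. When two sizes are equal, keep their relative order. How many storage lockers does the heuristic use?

Sorted descending: 290, 290, 260, 230, 210, 160, 150, 120, 120, 110.
  290 → locker 1 (new)  [load 290/320]
  290 → locker 2 (new)  [load 290/320]
  260 → locker 3 (new)  [load 260/320]
  230 → locker 4 (new)  [load 230/320]
  210 → locker 5 (new)  [load 210/320]
  160 → locker 6 (new)  [load 160/320]
  150 → locker 6  [load 310/320]
  120 → locker 7 (new)  [load 120/320]
  120 → locker 7  [load 240/320]
  110 → locker 5  [load 320/320]
7 storage lockers opened.

7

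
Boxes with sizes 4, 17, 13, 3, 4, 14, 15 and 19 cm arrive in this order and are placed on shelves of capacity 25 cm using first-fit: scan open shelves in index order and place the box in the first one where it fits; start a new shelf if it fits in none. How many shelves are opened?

5

  4 → shelf 1 (new)  [load 4/25]
  17 → shelf 1  [load 21/25]
  13 → shelf 2 (new)  [load 13/25]
  3 → shelf 1  [load 24/25]
  4 → shelf 2  [load 17/25]
  14 → shelf 3 (new)  [load 14/25]
  15 → shelf 4 (new)  [load 15/25]
  19 → shelf 5 (new)  [load 19/25]
5 shelves opened.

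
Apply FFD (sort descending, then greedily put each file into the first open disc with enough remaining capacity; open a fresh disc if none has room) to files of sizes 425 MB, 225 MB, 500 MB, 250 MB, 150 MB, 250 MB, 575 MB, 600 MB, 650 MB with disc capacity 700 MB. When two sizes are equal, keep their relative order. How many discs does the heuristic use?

Sorted descending: 650, 600, 575, 500, 425, 250, 250, 225, 150.
  650 → disc 1 (new)  [load 650/700]
  600 → disc 2 (new)  [load 600/700]
  575 → disc 3 (new)  [load 575/700]
  500 → disc 4 (new)  [load 500/700]
  425 → disc 5 (new)  [load 425/700]
  250 → disc 5  [load 675/700]
  250 → disc 6 (new)  [load 250/700]
  225 → disc 6  [load 475/700]
  150 → disc 4  [load 650/700]
6 discs opened.

6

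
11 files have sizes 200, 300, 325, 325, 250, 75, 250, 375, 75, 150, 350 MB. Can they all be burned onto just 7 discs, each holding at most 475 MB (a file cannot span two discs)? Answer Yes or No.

Yes

A valid assignment using 7 discs:
  disc 1: 375 + 75 = 450
  disc 2: 350 + 75 = 425
  disc 3: 325 + 150 = 475
  disc 4: 325 = 325
  disc 5: 300 = 300
  disc 6: 250 + 200 = 450
  disc 7: 250 = 250
Every load is within 475 MB, so 7 discs suffice.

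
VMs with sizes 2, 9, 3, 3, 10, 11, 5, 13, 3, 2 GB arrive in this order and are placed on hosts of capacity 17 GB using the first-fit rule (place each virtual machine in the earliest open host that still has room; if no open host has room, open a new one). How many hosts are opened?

4

  2 → host 1 (new)  [load 2/17]
  9 → host 1  [load 11/17]
  3 → host 1  [load 14/17]
  3 → host 1  [load 17/17]
  10 → host 2 (new)  [load 10/17]
  11 → host 3 (new)  [load 11/17]
  5 → host 2  [load 15/17]
  13 → host 4 (new)  [load 13/17]
  3 → host 3  [load 14/17]
  2 → host 2  [load 17/17]
4 hosts opened.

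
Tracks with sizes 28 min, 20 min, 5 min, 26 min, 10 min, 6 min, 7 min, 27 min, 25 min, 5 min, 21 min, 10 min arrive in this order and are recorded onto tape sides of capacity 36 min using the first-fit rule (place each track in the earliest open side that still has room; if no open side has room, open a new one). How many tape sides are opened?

6

  28 → side 1 (new)  [load 28/36]
  20 → side 2 (new)  [load 20/36]
  5 → side 1  [load 33/36]
  26 → side 3 (new)  [load 26/36]
  10 → side 2  [load 30/36]
  6 → side 2  [load 36/36]
  7 → side 3  [load 33/36]
  27 → side 4 (new)  [load 27/36]
  25 → side 5 (new)  [load 25/36]
  5 → side 4  [load 32/36]
  21 → side 6 (new)  [load 21/36]
  10 → side 5  [load 35/36]
6 tape sides opened.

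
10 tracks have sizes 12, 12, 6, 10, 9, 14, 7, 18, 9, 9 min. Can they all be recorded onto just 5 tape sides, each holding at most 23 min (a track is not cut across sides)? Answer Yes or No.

Yes

A valid assignment using 5 tape sides:
  side 1: 18 = 18
  side 2: 14 + 9 = 23
  side 3: 12 + 10 = 22
  side 4: 12 + 9 = 21
  side 5: 9 + 7 + 6 = 22
Every load is within 23 min, so 5 tape sides suffice.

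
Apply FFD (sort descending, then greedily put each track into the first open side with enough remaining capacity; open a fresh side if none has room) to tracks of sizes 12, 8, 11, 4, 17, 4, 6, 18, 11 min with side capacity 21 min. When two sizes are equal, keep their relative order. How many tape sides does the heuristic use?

Sorted descending: 18, 17, 12, 11, 11, 8, 6, 4, 4.
  18 → side 1 (new)  [load 18/21]
  17 → side 2 (new)  [load 17/21]
  12 → side 3 (new)  [load 12/21]
  11 → side 4 (new)  [load 11/21]
  11 → side 5 (new)  [load 11/21]
  8 → side 3  [load 20/21]
  6 → side 4  [load 17/21]
  4 → side 2  [load 21/21]
  4 → side 4  [load 21/21]
5 tape sides opened.

5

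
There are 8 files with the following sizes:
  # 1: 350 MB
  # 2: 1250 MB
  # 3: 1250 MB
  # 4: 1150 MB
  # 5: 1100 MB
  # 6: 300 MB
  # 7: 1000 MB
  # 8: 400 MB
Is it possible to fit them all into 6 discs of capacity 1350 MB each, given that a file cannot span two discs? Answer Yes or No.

Yes

A valid assignment using 6 discs:
  disc 1: 1250 = 1250
  disc 2: 1250 = 1250
  disc 3: 1150 = 1150
  disc 4: 1100 = 1100
  disc 5: 1000 + 350 = 1350
  disc 6: 400 + 300 = 700
Every load is within 1350 MB, so 6 discs suffice.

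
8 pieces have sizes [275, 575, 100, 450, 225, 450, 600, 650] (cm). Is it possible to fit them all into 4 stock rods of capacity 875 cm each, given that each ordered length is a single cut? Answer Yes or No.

No

Total = 3325 cm; ⌈3325/875⌉ = 4.
5 pieces each exceed half the capacity and cannot share a stock rod, forcing at least 5 stock rods.
At least 5 stock rods are required, but only 4 are allowed.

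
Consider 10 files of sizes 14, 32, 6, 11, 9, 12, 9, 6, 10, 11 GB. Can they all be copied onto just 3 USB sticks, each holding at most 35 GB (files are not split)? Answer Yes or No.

No

Total = 120 GB; ⌈120/35⌉ = 4.
At least 4 USB sticks are required, but only 3 are allowed.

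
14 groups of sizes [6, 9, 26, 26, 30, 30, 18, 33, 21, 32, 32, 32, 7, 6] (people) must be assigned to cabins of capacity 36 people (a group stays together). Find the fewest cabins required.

Total = 33 + 32 + 32 + 32 + 30 + 30 + 26 + 26 + 21 + 18 + 9 + 7 + 6 + 6 = 308 people.
Lower bound: ⌈308/36⌉ = 9 cabins.
A packing using 10 cabins:
  cabin 1: 33 = 33
  cabin 2: 32 = 32
  cabin 3: 32 = 32
  cabin 4: 32 = 32
  cabin 5: 30 + 6 = 36
  cabin 6: 30 + 6 = 36
  cabin 7: 26 + 9 = 35
  cabin 8: 26 + 7 = 33
  cabin 9: 21 = 21
  cabin 10: 18 = 18
No arrangement into 9 cabins stays within capacity, so 10 is optimal.

10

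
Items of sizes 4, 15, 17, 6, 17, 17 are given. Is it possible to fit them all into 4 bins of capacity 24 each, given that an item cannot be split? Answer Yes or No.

Yes

A valid assignment using 4 bins:
  bin 1: 17 + 6 = 23
  bin 2: 17 + 4 = 21
  bin 3: 17 = 17
  bin 4: 15 = 15
Every load is within 24, so 4 bins suffice.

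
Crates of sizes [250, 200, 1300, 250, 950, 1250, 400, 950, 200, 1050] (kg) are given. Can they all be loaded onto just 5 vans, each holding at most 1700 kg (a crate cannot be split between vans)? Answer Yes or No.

A valid assignment using 5 vans:
  van 1: 1300 + 400 = 1700
  van 2: 1250 + 250 + 200 = 1700
  van 3: 1050 + 250 + 200 = 1500
  van 4: 950 = 950
  van 5: 950 = 950
Every load is within 1700 kg, so 5 vans suffice.

Yes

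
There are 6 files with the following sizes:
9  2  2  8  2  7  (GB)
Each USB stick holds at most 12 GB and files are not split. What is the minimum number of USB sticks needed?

3

Total = 9 + 8 + 7 + 2 + 2 + 2 = 30 GB.
Lower bound: ⌈30/12⌉ = 3 USB sticks.
A packing using 3 USB sticks:
  USB stick 1: 9 + 2 = 11
  USB stick 2: 8 + 2 + 2 = 12
  USB stick 3: 7 = 7
This matches the lower bound, so 3 is optimal.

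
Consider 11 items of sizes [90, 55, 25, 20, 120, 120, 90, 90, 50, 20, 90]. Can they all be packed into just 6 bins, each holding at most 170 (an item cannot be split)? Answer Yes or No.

Yes

A valid assignment using 6 bins:
  bin 1: 120 + 50 = 170
  bin 2: 120 + 25 + 20 = 165
  bin 3: 90 + 55 + 20 = 165
  bin 4: 90 = 90
  bin 5: 90 = 90
  bin 6: 90 = 90
Every load is within 170, so 6 bins suffice.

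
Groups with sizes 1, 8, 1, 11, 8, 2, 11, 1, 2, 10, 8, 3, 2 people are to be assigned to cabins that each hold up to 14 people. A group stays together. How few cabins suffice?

6

Total = 11 + 11 + 10 + 8 + 8 + 8 + 3 + 2 + 2 + 2 + 1 + 1 + 1 = 68 people.
Lower bound: ⌈68/14⌉ = 5 cabins.
Also, 6 groups each exceed 7 people, and no two of those can share a cabin, so at least 6 cabins are needed.
A packing using 6 cabins:
  cabin 1: 11 + 3 = 14
  cabin 2: 11 + 2 + 1 = 14
  cabin 3: 10 + 2 + 2 = 14
  cabin 4: 8 + 1 + 1 = 10
  cabin 5: 8 = 8
  cabin 6: 8 = 8
This matches the lower bound, so 6 is optimal.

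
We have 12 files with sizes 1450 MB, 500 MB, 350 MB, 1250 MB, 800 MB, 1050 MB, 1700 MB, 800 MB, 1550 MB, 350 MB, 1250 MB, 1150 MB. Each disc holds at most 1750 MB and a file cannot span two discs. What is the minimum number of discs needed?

Total = 1700 + 1550 + 1450 + 1250 + 1250 + 1150 + 1050 + 800 + 800 + 500 + 350 + 350 = 12200 MB.
Lower bound: ⌈12200/1750⌉ = 7 discs.
A packing using 8 discs:
  disc 1: 1700 = 1700
  disc 2: 1550 = 1550
  disc 3: 1450 = 1450
  disc 4: 1250 + 500 = 1750
  disc 5: 1250 + 350 = 1600
  disc 6: 1150 + 350 = 1500
  disc 7: 1050 = 1050
  disc 8: 800 + 800 = 1600
No arrangement into 7 discs stays within capacity, so 8 is optimal.

8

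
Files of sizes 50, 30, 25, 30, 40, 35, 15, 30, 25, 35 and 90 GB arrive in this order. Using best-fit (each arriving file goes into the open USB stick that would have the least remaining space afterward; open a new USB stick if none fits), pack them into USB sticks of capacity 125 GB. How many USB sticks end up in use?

  50 → USB stick 1 (new)  [load 50/125]
  30 → USB stick 1  [load 80/125]
  25 → USB stick 1  [load 105/125]
  30 → USB stick 2 (new)  [load 30/125]
  40 → USB stick 2  [load 70/125]
  35 → USB stick 2  [load 105/125]
  15 → USB stick 1  [load 120/125]
  30 → USB stick 3 (new)  [load 30/125]
  25 → USB stick 3  [load 55/125]
  35 → USB stick 3  [load 90/125]
  90 → USB stick 4 (new)  [load 90/125]
4 USB sticks opened.

4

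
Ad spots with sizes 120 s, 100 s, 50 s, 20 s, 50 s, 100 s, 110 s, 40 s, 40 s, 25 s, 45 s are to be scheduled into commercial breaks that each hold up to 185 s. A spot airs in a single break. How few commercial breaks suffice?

4

Total = 120 + 110 + 100 + 100 + 50 + 50 + 45 + 40 + 40 + 25 + 20 = 700 s.
Lower bound: ⌈700/185⌉ = 4 commercial breaks.
A packing using 4 commercial breaks:
  break 1: 120 + 50 = 170
  break 2: 110 + 50 + 25 = 185
  break 3: 100 + 45 + 40 = 185
  break 4: 100 + 40 + 20 = 160
This matches the lower bound, so 4 is optimal.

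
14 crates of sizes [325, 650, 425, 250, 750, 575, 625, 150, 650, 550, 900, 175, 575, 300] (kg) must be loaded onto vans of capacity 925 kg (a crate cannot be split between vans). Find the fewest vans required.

9

Total = 900 + 750 + 650 + 650 + 625 + 575 + 575 + 550 + 425 + 325 + 300 + 250 + 175 + 150 = 6900 kg.
Lower bound: ⌈6900/925⌉ = 8 vans.
A packing using 9 vans:
  van 1: 900 = 900
  van 2: 750 + 175 = 925
  van 3: 650 + 250 = 900
  van 4: 650 + 150 = 800
  van 5: 625 + 300 = 925
  van 6: 575 + 325 = 900
  van 7: 575 = 575
  van 8: 550 = 550
  van 9: 425 = 425
No arrangement into 8 vans stays within capacity, so 9 is optimal.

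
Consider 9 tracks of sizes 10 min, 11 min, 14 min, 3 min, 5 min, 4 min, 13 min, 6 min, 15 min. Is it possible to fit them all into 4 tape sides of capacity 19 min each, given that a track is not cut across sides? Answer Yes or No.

No

Total = 81 min; ⌈81/19⌉ = 5.
At least 5 tape sides are required, but only 4 are allowed.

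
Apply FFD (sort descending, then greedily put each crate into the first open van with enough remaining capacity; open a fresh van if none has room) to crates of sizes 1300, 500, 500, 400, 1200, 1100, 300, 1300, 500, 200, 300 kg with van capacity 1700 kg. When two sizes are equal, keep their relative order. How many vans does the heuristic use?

Sorted descending: 1300, 1300, 1200, 1100, 500, 500, 500, 400, 300, 300, 200.
  1300 → van 1 (new)  [load 1300/1700]
  1300 → van 2 (new)  [load 1300/1700]
  1200 → van 3 (new)  [load 1200/1700]
  1100 → van 4 (new)  [load 1100/1700]
  500 → van 3  [load 1700/1700]
  500 → van 4  [load 1600/1700]
  500 → van 5 (new)  [load 500/1700]
  400 → van 1  [load 1700/1700]
  300 → van 2  [load 1600/1700]
  300 → van 5  [load 800/1700]
  200 → van 5  [load 1000/1700]
5 vans opened.

5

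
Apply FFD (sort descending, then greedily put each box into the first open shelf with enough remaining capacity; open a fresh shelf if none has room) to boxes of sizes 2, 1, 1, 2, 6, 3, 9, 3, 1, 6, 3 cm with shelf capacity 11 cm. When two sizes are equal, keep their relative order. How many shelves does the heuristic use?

Sorted descending: 9, 6, 6, 3, 3, 3, 2, 2, 1, 1, 1.
  9 → shelf 1 (new)  [load 9/11]
  6 → shelf 2 (new)  [load 6/11]
  6 → shelf 3 (new)  [load 6/11]
  3 → shelf 2  [load 9/11]
  3 → shelf 3  [load 9/11]
  3 → shelf 4 (new)  [load 3/11]
  2 → shelf 1  [load 11/11]
  2 → shelf 2  [load 11/11]
  1 → shelf 3  [load 10/11]
  1 → shelf 3  [load 11/11]
  1 → shelf 4  [load 4/11]
4 shelves opened.

4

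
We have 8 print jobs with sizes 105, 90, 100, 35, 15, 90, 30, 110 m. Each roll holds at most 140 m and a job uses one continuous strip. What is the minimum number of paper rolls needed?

Total = 110 + 105 + 100 + 90 + 90 + 35 + 30 + 15 = 575 m.
Lower bound: ⌈575/140⌉ = 5 paper rolls.
A packing using 5 paper rolls:
  roll 1: 110 + 30 = 140
  roll 2: 105 + 35 = 140
  roll 3: 100 + 15 = 115
  roll 4: 90 = 90
  roll 5: 90 = 90
This matches the lower bound, so 5 is optimal.

5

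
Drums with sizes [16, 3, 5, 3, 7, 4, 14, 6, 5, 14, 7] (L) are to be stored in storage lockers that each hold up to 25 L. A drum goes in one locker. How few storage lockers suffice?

Total = 16 + 14 + 14 + 7 + 7 + 6 + 5 + 5 + 4 + 3 + 3 = 84 L.
Lower bound: ⌈84/25⌉ = 4 storage lockers.
A packing using 4 storage lockers:
  locker 1: 16 + 7 = 23
  locker 2: 14 + 7 + 4 = 25
  locker 3: 14 + 6 + 5 = 25
  locker 4: 5 + 3 + 3 = 11
This matches the lower bound, so 4 is optimal.

4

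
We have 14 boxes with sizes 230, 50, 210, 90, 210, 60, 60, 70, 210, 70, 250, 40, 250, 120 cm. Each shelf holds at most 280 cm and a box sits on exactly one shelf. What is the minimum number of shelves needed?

8

Total = 250 + 250 + 230 + 210 + 210 + 210 + 120 + 90 + 70 + 70 + 60 + 60 + 50 + 40 = 1920 cm.
Lower bound: ⌈1920/280⌉ = 7 shelves.
A packing using 8 shelves:
  shelf 1: 250 = 250
  shelf 2: 250 = 250
  shelf 3: 230 + 50 = 280
  shelf 4: 210 + 70 = 280
  shelf 5: 210 + 70 = 280
  shelf 6: 210 + 60 = 270
  shelf 7: 120 + 90 + 60 = 270
  shelf 8: 40 = 40
No arrangement into 7 shelves stays within capacity, so 8 is optimal.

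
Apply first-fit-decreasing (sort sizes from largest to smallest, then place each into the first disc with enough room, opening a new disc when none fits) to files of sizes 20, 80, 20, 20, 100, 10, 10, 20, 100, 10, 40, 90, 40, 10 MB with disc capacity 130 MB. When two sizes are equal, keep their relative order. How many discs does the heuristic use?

5

Sorted descending: 100, 100, 90, 80, 40, 40, 20, 20, 20, 20, 10, 10, 10, 10.
  100 → disc 1 (new)  [load 100/130]
  100 → disc 2 (new)  [load 100/130]
  90 → disc 3 (new)  [load 90/130]
  80 → disc 4 (new)  [load 80/130]
  40 → disc 3  [load 130/130]
  40 → disc 4  [load 120/130]
  20 → disc 1  [load 120/130]
  20 → disc 2  [load 120/130]
  20 → disc 5 (new)  [load 20/130]
  20 → disc 5  [load 40/130]
  10 → disc 1  [load 130/130]
  10 → disc 2  [load 130/130]
  10 → disc 4  [load 130/130]
  10 → disc 5  [load 50/130]
5 discs opened.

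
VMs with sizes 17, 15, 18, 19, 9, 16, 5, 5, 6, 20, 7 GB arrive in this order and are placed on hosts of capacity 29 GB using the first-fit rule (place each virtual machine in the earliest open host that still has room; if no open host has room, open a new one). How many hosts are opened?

  17 → host 1 (new)  [load 17/29]
  15 → host 2 (new)  [load 15/29]
  18 → host 3 (new)  [load 18/29]
  19 → host 4 (new)  [load 19/29]
  9 → host 1  [load 26/29]
  16 → host 5 (new)  [load 16/29]
  5 → host 2  [load 20/29]
  5 → host 2  [load 25/29]
  6 → host 3  [load 24/29]
  20 → host 6 (new)  [load 20/29]
  7 → host 4  [load 26/29]
6 hosts opened.

6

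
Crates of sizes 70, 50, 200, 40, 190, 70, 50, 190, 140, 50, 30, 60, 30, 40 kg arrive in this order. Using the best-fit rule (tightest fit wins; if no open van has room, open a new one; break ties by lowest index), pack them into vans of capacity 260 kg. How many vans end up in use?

5

  70 → van 1 (new)  [load 70/260]
  50 → van 1  [load 120/260]
  200 → van 2 (new)  [load 200/260]
  40 → van 2  [load 240/260]
  190 → van 3 (new)  [load 190/260]
  70 → van 3  [load 260/260]
  50 → van 1  [load 170/260]
  190 → van 4 (new)  [load 190/260]
  140 → van 5 (new)  [load 140/260]
  50 → van 4  [load 240/260]
  30 → van 1  [load 200/260]
  60 → van 1  [load 260/260]
  30 → van 5  [load 170/260]
  40 → van 5  [load 210/260]
5 vans opened.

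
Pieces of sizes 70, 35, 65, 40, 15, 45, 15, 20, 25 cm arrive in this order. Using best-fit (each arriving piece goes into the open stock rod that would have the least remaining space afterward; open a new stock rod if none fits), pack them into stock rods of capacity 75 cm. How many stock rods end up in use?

  70 → stock rod 1 (new)  [load 70/75]
  35 → stock rod 2 (new)  [load 35/75]
  65 → stock rod 3 (new)  [load 65/75]
  40 → stock rod 2  [load 75/75]
  15 → stock rod 4 (new)  [load 15/75]
  45 → stock rod 4  [load 60/75]
  15 → stock rod 4  [load 75/75]
  20 → stock rod 5 (new)  [load 20/75]
  25 → stock rod 5  [load 45/75]
5 stock rods opened.

5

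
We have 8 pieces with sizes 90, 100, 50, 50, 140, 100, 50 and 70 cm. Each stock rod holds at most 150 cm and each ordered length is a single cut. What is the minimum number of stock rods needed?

5

Total = 140 + 100 + 100 + 90 + 70 + 50 + 50 + 50 = 650 cm.
Lower bound: ⌈650/150⌉ = 5 stock rods.
A packing using 5 stock rods:
  stock rod 1: 140 = 140
  stock rod 2: 100 + 50 = 150
  stock rod 3: 100 + 50 = 150
  stock rod 4: 90 + 50 = 140
  stock rod 5: 70 = 70
This matches the lower bound, so 5 is optimal.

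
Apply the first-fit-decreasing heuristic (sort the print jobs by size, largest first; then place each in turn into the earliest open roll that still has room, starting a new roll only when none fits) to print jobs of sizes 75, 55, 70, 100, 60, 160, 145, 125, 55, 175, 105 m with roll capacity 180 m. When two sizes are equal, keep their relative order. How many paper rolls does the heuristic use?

Sorted descending: 175, 160, 145, 125, 105, 100, 75, 70, 60, 55, 55.
  175 → roll 1 (new)  [load 175/180]
  160 → roll 2 (new)  [load 160/180]
  145 → roll 3 (new)  [load 145/180]
  125 → roll 4 (new)  [load 125/180]
  105 → roll 5 (new)  [load 105/180]
  100 → roll 6 (new)  [load 100/180]
  75 → roll 5  [load 180/180]
  70 → roll 6  [load 170/180]
  60 → roll 7 (new)  [load 60/180]
  55 → roll 4  [load 180/180]
  55 → roll 7  [load 115/180]
7 paper rolls opened.

7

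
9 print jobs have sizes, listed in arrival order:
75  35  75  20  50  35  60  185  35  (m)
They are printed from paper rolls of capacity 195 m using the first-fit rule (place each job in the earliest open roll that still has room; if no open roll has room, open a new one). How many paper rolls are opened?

4

  75 → roll 1 (new)  [load 75/195]
  35 → roll 1  [load 110/195]
  75 → roll 1  [load 185/195]
  20 → roll 2 (new)  [load 20/195]
  50 → roll 2  [load 70/195]
  35 → roll 2  [load 105/195]
  60 → roll 2  [load 165/195]
  185 → roll 3 (new)  [load 185/195]
  35 → roll 4 (new)  [load 35/195]
4 paper rolls opened.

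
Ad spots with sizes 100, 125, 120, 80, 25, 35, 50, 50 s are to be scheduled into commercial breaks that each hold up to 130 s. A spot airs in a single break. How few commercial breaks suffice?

5

Total = 125 + 120 + 100 + 80 + 50 + 50 + 35 + 25 = 585 s.
Lower bound: ⌈585/130⌉ = 5 commercial breaks.
A packing using 5 commercial breaks:
  break 1: 125 = 125
  break 2: 120 = 120
  break 3: 100 + 25 = 125
  break 4: 80 + 50 = 130
  break 5: 50 + 35 = 85
This matches the lower bound, so 5 is optimal.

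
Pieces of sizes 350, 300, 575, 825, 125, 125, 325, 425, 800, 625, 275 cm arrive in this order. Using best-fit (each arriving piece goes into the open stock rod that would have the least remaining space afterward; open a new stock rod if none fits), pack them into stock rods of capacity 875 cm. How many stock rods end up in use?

7

  350 → stock rod 1 (new)  [load 350/875]
  300 → stock rod 1  [load 650/875]
  575 → stock rod 2 (new)  [load 575/875]
  825 → stock rod 3 (new)  [load 825/875]
  125 → stock rod 1  [load 775/875]
  125 → stock rod 2  [load 700/875]
  325 → stock rod 4 (new)  [load 325/875]
  425 → stock rod 4  [load 750/875]
  800 → stock rod 5 (new)  [load 800/875]
  625 → stock rod 6 (new)  [load 625/875]
  275 → stock rod 7 (new)  [load 275/875]
7 stock rods opened.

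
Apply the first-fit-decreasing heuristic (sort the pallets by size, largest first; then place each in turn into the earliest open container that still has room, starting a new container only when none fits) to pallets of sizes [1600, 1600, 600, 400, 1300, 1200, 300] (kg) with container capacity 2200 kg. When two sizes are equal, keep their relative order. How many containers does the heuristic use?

Sorted descending: 1600, 1600, 1300, 1200, 600, 400, 300.
  1600 → container 1 (new)  [load 1600/2200]
  1600 → container 2 (new)  [load 1600/2200]
  1300 → container 3 (new)  [load 1300/2200]
  1200 → container 4 (new)  [load 1200/2200]
  600 → container 1  [load 2200/2200]
  400 → container 2  [load 2000/2200]
  300 → container 3  [load 1600/2200]
4 containers opened.

4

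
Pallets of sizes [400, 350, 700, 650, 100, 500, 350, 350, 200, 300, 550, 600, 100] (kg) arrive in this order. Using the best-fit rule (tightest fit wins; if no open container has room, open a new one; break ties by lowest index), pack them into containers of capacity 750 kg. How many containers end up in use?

  400 → container 1 (new)  [load 400/750]
  350 → container 1  [load 750/750]
  700 → container 2 (new)  [load 700/750]
  650 → container 3 (new)  [load 650/750]
  100 → container 3  [load 750/750]
  500 → container 4 (new)  [load 500/750]
  350 → container 5 (new)  [load 350/750]
  350 → container 5  [load 700/750]
  200 → container 4  [load 700/750]
  300 → container 6 (new)  [load 300/750]
  550 → container 7 (new)  [load 550/750]
  600 → container 8 (new)  [load 600/750]
  100 → container 8  [load 700/750]
8 containers opened.

8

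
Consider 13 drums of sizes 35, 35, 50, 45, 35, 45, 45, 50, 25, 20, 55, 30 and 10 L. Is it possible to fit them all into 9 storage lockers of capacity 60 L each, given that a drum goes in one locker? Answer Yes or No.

No

Total = 480 L; ⌈480/60⌉ = 8.
9 drums each exceed half the capacity and cannot share a locker, forcing at least 9 storage lockers.
The bound of 9 does not rule out 9, but exhaustive search shows no assignment into 9 storage lockers of capacity 60 L exists — the minimum is 10.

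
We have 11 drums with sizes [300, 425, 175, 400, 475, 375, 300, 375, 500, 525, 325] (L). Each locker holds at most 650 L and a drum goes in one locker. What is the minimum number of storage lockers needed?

Total = 525 + 500 + 475 + 425 + 400 + 375 + 375 + 325 + 300 + 300 + 175 = 4175 L.
Lower bound: ⌈4175/650⌉ = 7 storage lockers.
A packing using 9 storage lockers:
  locker 1: 525 = 525
  locker 2: 500 = 500
  locker 3: 475 + 175 = 650
  locker 4: 425 = 425
  locker 5: 400 = 400
  locker 6: 375 = 375
  locker 7: 375 = 375
  locker 8: 325 + 300 = 625
  locker 9: 300 = 300
No arrangement into 8 storage lockers stays within capacity, so 9 is optimal.

9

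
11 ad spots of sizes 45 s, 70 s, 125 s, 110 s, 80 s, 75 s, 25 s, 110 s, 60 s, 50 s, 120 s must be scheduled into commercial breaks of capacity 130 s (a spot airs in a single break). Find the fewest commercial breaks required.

Total = 125 + 120 + 110 + 110 + 80 + 75 + 70 + 60 + 50 + 45 + 25 = 870 s.
Lower bound: ⌈870/130⌉ = 7 commercial breaks.
A packing using 8 commercial breaks:
  break 1: 125 = 125
  break 2: 120 = 120
  break 3: 110 = 110
  break 4: 110 = 110
  break 5: 80 + 50 = 130
  break 6: 75 + 45 = 120
  break 7: 70 + 60 = 130
  break 8: 25 = 25
No arrangement into 7 commercial breaks stays within capacity, so 8 is optimal.

8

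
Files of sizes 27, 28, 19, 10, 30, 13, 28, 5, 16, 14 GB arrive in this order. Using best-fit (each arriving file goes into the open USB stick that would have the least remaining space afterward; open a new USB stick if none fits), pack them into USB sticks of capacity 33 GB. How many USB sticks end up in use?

7

  27 → USB stick 1 (new)  [load 27/33]
  28 → USB stick 2 (new)  [load 28/33]
  19 → USB stick 3 (new)  [load 19/33]
  10 → USB stick 3  [load 29/33]
  30 → USB stick 4 (new)  [load 30/33]
  13 → USB stick 5 (new)  [load 13/33]
  28 → USB stick 6 (new)  [load 28/33]
  5 → USB stick 2  [load 33/33]
  16 → USB stick 5  [load 29/33]
  14 → USB stick 7 (new)  [load 14/33]
7 USB sticks opened.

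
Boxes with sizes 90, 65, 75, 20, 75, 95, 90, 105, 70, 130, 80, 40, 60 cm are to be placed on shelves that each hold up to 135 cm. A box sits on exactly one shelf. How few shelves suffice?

Total = 130 + 105 + 95 + 90 + 90 + 80 + 75 + 75 + 70 + 65 + 60 + 40 + 20 = 995 cm.
Lower bound: ⌈995/135⌉ = 8 shelves.
Also, 9 boxes each exceed 135/2 cm, and no two of those can share a shelf, so at least 9 shelves are needed.
A packing using 9 shelves:
  shelf 1: 130 = 130
  shelf 2: 105 + 20 = 125
  shelf 3: 95 + 40 = 135
  shelf 4: 90 = 90
  shelf 5: 90 = 90
  shelf 6: 80 = 80
  shelf 7: 75 + 60 = 135
  shelf 8: 75 = 75
  shelf 9: 70 + 65 = 135
This matches the lower bound, so 9 is optimal.

9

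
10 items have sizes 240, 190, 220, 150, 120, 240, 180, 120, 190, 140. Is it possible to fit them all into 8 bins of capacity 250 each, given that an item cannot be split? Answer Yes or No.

Total = 1790; ⌈1790/250⌉ = 8.
The bound of 8 does not rule out 8, but exhaustive search shows no assignment into 8 bins of capacity 250 exists — the minimum is 9.

No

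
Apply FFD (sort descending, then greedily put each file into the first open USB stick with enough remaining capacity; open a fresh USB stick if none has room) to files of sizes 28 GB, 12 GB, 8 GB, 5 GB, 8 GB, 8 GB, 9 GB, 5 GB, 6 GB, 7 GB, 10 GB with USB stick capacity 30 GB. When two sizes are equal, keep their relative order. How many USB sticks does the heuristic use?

4

Sorted descending: 28, 12, 10, 9, 8, 8, 8, 7, 6, 5, 5.
  28 → USB stick 1 (new)  [load 28/30]
  12 → USB stick 2 (new)  [load 12/30]
  10 → USB stick 2  [load 22/30]
  9 → USB stick 3 (new)  [load 9/30]
  8 → USB stick 2  [load 30/30]
  8 → USB stick 3  [load 17/30]
  8 → USB stick 3  [load 25/30]
  7 → USB stick 4 (new)  [load 7/30]
  6 → USB stick 4  [load 13/30]
  5 → USB stick 3  [load 30/30]
  5 → USB stick 4  [load 18/30]
4 USB sticks opened.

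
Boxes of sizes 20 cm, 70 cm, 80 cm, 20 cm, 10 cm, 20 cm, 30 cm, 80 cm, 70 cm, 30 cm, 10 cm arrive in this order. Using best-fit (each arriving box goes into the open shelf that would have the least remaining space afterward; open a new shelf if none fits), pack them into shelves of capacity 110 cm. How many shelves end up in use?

  20 → shelf 1 (new)  [load 20/110]
  70 → shelf 1  [load 90/110]
  80 → shelf 2 (new)  [load 80/110]
  20 → shelf 1  [load 110/110]
  10 → shelf 2  [load 90/110]
  20 → shelf 2  [load 110/110]
  30 → shelf 3 (new)  [load 30/110]
  80 → shelf 3  [load 110/110]
  70 → shelf 4 (new)  [load 70/110]
  30 → shelf 4  [load 100/110]
  10 → shelf 4  [load 110/110]
4 shelves opened.

4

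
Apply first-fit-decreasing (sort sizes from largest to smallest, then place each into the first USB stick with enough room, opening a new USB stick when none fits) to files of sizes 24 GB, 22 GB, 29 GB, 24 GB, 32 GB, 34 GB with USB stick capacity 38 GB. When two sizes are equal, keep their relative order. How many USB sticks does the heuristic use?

Sorted descending: 34, 32, 29, 24, 24, 22.
  34 → USB stick 1 (new)  [load 34/38]
  32 → USB stick 2 (new)  [load 32/38]
  29 → USB stick 3 (new)  [load 29/38]
  24 → USB stick 4 (new)  [load 24/38]
  24 → USB stick 5 (new)  [load 24/38]
  22 → USB stick 6 (new)  [load 22/38]
6 USB sticks opened.

6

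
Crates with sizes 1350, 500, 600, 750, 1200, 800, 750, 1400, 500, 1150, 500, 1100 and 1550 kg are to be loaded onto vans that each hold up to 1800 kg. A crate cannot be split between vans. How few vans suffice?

Total = 1550 + 1400 + 1350 + 1200 + 1150 + 1100 + 800 + 750 + 750 + 600 + 500 + 500 + 500 = 12150 kg.
Lower bound: ⌈12150/1800⌉ = 7 vans.
A packing using 8 vans:
  van 1: 1550 = 1550
  van 2: 1400 = 1400
  van 3: 1350 = 1350
  van 4: 1200 + 600 = 1800
  van 5: 1150 + 500 = 1650
  van 6: 1100 + 500 = 1600
  van 7: 800 + 750 = 1550
  van 8: 750 + 500 = 1250
No arrangement into 7 vans stays within capacity, so 8 is optimal.

8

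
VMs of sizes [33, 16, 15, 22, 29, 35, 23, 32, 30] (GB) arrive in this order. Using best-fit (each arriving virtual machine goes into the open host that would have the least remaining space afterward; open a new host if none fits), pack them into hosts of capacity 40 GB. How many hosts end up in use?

8

  33 → host 1 (new)  [load 33/40]
  16 → host 2 (new)  [load 16/40]
  15 → host 2  [load 31/40]
  22 → host 3 (new)  [load 22/40]
  29 → host 4 (new)  [load 29/40]
  35 → host 5 (new)  [load 35/40]
  23 → host 6 (new)  [load 23/40]
  32 → host 7 (new)  [load 32/40]
  30 → host 8 (new)  [load 30/40]
8 hosts opened.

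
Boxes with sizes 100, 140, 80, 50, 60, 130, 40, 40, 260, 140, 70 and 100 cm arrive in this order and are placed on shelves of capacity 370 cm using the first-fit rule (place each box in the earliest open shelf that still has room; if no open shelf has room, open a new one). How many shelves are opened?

4

  100 → shelf 1 (new)  [load 100/370]
  140 → shelf 1  [load 240/370]
  80 → shelf 1  [load 320/370]
  50 → shelf 1  [load 370/370]
  60 → shelf 2 (new)  [load 60/370]
  130 → shelf 2  [load 190/370]
  40 → shelf 2  [load 230/370]
  40 → shelf 2  [load 270/370]
  260 → shelf 3 (new)  [load 260/370]
  140 → shelf 4 (new)  [load 140/370]
  70 → shelf 2  [load 340/370]
  100 → shelf 3  [load 360/370]
4 shelves opened.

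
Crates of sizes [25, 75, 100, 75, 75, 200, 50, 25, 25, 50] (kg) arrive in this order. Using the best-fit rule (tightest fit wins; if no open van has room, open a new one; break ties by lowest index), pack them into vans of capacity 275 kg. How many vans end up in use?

3

  25 → van 1 (new)  [load 25/275]
  75 → van 1  [load 100/275]
  100 → van 1  [load 200/275]
  75 → van 1  [load 275/275]
  75 → van 2 (new)  [load 75/275]
  200 → van 2  [load 275/275]
  50 → van 3 (new)  [load 50/275]
  25 → van 3  [load 75/275]
  25 → van 3  [load 100/275]
  50 → van 3  [load 150/275]
3 vans opened.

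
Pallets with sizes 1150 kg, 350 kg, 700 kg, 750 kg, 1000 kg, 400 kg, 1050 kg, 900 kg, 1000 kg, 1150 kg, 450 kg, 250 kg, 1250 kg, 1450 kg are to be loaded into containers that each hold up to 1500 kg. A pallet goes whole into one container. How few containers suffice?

9

Total = 1450 + 1250 + 1150 + 1150 + 1050 + 1000 + 1000 + 900 + 750 + 700 + 450 + 400 + 350 + 250 = 11850 kg.
Lower bound: ⌈11850/1500⌉ = 8 containers.
A packing using 9 containers:
  container 1: 1450 = 1450
  container 2: 1250 + 250 = 1500
  container 3: 1150 + 350 = 1500
  container 4: 1150 = 1150
  container 5: 1050 + 450 = 1500
  container 6: 1000 + 400 = 1400
  container 7: 1000 = 1000
  container 8: 900 = 900
  container 9: 750 + 700 = 1450
No arrangement into 8 containers stays within capacity, so 9 is optimal.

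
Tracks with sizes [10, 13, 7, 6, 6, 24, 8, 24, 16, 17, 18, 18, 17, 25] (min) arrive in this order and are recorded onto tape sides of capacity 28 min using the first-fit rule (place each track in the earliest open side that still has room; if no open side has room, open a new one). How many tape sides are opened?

10

  10 → side 1 (new)  [load 10/28]
  13 → side 1  [load 23/28]
  7 → side 2 (new)  [load 7/28]
  6 → side 2  [load 13/28]
  6 → side 2  [load 19/28]
  24 → side 3 (new)  [load 24/28]
  8 → side 2  [load 27/28]
  24 → side 4 (new)  [load 24/28]
  16 → side 5 (new)  [load 16/28]
  17 → side 6 (new)  [load 17/28]
  18 → side 7 (new)  [load 18/28]
  18 → side 8 (new)  [load 18/28]
  17 → side 9 (new)  [load 17/28]
  25 → side 10 (new)  [load 25/28]
10 tape sides opened.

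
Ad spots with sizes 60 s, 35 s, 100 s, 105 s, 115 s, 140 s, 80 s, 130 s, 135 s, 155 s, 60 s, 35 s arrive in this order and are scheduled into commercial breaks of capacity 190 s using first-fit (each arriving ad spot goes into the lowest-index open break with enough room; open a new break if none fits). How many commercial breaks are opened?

8

  60 → break 1 (new)  [load 60/190]
  35 → break 1  [load 95/190]
  100 → break 2 (new)  [load 100/190]
  105 → break 3 (new)  [load 105/190]
  115 → break 4 (new)  [load 115/190]
  140 → break 5 (new)  [load 140/190]
  80 → break 1  [load 175/190]
  130 → break 6 (new)  [load 130/190]
  135 → break 7 (new)  [load 135/190]
  155 → break 8 (new)  [load 155/190]
  60 → break 2  [load 160/190]
  35 → break 3  [load 140/190]
8 commercial breaks opened.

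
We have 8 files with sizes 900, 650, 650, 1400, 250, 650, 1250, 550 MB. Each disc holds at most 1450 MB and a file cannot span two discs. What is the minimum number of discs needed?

5

Total = 1400 + 1250 + 900 + 650 + 650 + 650 + 550 + 250 = 6300 MB.
Lower bound: ⌈6300/1450⌉ = 5 discs.
A packing using 5 discs:
  disc 1: 1400 = 1400
  disc 2: 1250 = 1250
  disc 3: 900 + 550 = 1450
  disc 4: 650 + 650 = 1300
  disc 5: 650 + 250 = 900
This matches the lower bound, so 5 is optimal.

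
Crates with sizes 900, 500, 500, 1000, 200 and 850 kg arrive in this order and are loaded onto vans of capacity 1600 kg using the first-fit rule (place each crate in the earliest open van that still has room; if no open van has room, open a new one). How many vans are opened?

3

  900 → van 1 (new)  [load 900/1600]
  500 → van 1  [load 1400/1600]
  500 → van 2 (new)  [load 500/1600]
  1000 → van 2  [load 1500/1600]
  200 → van 1  [load 1600/1600]
  850 → van 3 (new)  [load 850/1600]
3 vans opened.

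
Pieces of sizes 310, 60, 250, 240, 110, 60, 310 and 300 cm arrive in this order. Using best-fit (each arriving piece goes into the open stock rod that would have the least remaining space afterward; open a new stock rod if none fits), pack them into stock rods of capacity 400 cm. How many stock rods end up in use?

5

  310 → stock rod 1 (new)  [load 310/400]
  60 → stock rod 1  [load 370/400]
  250 → stock rod 2 (new)  [load 250/400]
  240 → stock rod 3 (new)  [load 240/400]
  110 → stock rod 2  [load 360/400]
  60 → stock rod 3  [load 300/400]
  310 → stock rod 4 (new)  [load 310/400]
  300 → stock rod 5 (new)  [load 300/400]
5 stock rods opened.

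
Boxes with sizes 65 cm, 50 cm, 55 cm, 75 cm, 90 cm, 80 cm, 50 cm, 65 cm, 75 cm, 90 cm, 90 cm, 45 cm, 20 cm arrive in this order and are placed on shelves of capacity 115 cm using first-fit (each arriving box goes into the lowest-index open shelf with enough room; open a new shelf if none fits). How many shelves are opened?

  65 → shelf 1 (new)  [load 65/115]
  50 → shelf 1  [load 115/115]
  55 → shelf 2 (new)  [load 55/115]
  75 → shelf 3 (new)  [load 75/115]
  90 → shelf 4 (new)  [load 90/115]
  80 → shelf 5 (new)  [load 80/115]
  50 → shelf 2  [load 105/115]
  65 → shelf 6 (new)  [load 65/115]
  75 → shelf 7 (new)  [load 75/115]
  90 → shelf 8 (new)  [load 90/115]
  90 → shelf 9 (new)  [load 90/115]
  45 → shelf 6  [load 110/115]
  20 → shelf 3  [load 95/115]
9 shelves opened.

9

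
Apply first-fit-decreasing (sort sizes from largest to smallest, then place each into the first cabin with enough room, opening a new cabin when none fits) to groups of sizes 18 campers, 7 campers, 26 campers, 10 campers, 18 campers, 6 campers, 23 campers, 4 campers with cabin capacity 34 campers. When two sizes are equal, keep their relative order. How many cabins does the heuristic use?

Sorted descending: 26, 23, 18, 18, 10, 7, 6, 4.
  26 → cabin 1 (new)  [load 26/34]
  23 → cabin 2 (new)  [load 23/34]
  18 → cabin 3 (new)  [load 18/34]
  18 → cabin 4 (new)  [load 18/34]
  10 → cabin 2  [load 33/34]
  7 → cabin 1  [load 33/34]
  6 → cabin 3  [load 24/34]
  4 → cabin 3  [load 28/34]
4 cabins opened.

4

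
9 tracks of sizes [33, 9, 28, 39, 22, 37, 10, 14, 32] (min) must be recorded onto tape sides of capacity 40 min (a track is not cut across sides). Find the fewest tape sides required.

Total = 39 + 37 + 33 + 32 + 28 + 22 + 14 + 10 + 9 = 224 min.
Lower bound: ⌈224/40⌉ = 6 tape sides.
A packing using 7 tape sides:
  side 1: 39 = 39
  side 2: 37 = 37
  side 3: 33 = 33
  side 4: 32 = 32
  side 5: 28 + 10 = 38
  side 6: 22 + 14 = 36
  side 7: 9 = 9
No arrangement into 6 tape sides stays within capacity, so 7 is optimal.

7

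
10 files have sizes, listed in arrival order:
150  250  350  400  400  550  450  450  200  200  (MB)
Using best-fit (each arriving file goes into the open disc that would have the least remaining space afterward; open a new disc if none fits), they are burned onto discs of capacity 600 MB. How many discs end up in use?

7

  150 → disc 1 (new)  [load 150/600]
  250 → disc 1  [load 400/600]
  350 → disc 2 (new)  [load 350/600]
  400 → disc 3 (new)  [load 400/600]
  400 → disc 4 (new)  [load 400/600]
  550 → disc 5 (new)  [load 550/600]
  450 → disc 6 (new)  [load 450/600]
  450 → disc 7 (new)  [load 450/600]
  200 → disc 1  [load 600/600]
  200 → disc 3  [load 600/600]
7 discs opened.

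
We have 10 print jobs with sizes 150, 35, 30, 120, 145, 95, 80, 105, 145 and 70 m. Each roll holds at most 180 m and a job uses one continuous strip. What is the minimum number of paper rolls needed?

Total = 150 + 145 + 145 + 120 + 105 + 95 + 80 + 70 + 35 + 30 = 975 m.
Lower bound: ⌈975/180⌉ = 6 paper rolls.
A packing using 6 paper rolls:
  roll 1: 150 + 30 = 180
  roll 2: 145 + 35 = 180
  roll 3: 145 = 145
  roll 4: 120 = 120
  roll 5: 105 + 70 = 175
  roll 6: 95 + 80 = 175
This matches the lower bound, so 6 is optimal.

6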